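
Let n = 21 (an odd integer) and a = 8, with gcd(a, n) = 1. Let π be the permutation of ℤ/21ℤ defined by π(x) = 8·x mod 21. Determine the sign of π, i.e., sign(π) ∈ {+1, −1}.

-1

Start at x=8: 8 → 1 → 8 (one orbit).
Decompose π into cycles: lengths [2, 2, 2, 2, 2, 2, 2, 1, 1, 1, 1, 1, 1, 1] (14 cycles, including the fixed point 0).
With 14 cycles on 21 points, sign = (−1)^{21−14} = -1.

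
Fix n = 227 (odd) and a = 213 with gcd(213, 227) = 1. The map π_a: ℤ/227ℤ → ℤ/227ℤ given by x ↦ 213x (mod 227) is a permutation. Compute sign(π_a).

Trace 53: π^k(53) = [53, 166, 173, 75, 85, 172, 89] for k=0..6.
Cycle lengths of π_213 on ℤ/227ℤ: [113, 113, 1]; 3 cycles in total.
sign(π) = (−1)^{n − #cycles} = (−1)^{227−3} = (−1)^224 = +1.
Check: (213/227) = +1 by Zolotarev.

+1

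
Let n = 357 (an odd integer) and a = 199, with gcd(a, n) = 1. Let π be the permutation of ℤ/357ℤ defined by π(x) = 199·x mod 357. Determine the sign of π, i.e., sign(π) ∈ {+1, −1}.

Trace 160: π^k(160) = [160, 67, 124, 43, 346, 310, 286] for k=0..6.
Cycle lengths of π_199 on ℤ/357ℤ: [48, 48, 48, 48, 48, 48, 16, 16, 16, 6, 6, 6, 1, 1, 1]; 15 cycles in total.
n − c = 357 − 15 = 342; sign = (−1)^342 = +1.
(199|357)_J = +1 (Zolotarev's lemma cross-check).

+1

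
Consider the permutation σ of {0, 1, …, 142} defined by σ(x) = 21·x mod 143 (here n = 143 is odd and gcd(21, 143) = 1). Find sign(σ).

+1

Trace 1: π^k(1) = [1, 21, 12, 109] for k=0..3.
Cycle lengths of π_21 on ℤ/143ℤ: [4, 4, 4, 4, 4, 4, 4, 4, 4, 4, 4, 4, 4, 4, 4, 4, 4, 4, 4, 4, 4, 4, 4, 4, 4, 4, 4, 4, 4, 4, 4, 4, 4, 2, 2, 2, 2, 2, 1]; 39 cycles in total.
With 39 cycles on 143 points, sign = (−1)^{143−39} = +1.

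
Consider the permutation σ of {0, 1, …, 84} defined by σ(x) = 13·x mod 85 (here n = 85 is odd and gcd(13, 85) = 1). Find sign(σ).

Orbit of 1 under x↦13x: [1, 13, 84, 72]… (length divides ord_85(13)).
Cycle type of π: 4×21 + 1; total 22 cycles.
n − c = 85 − 22 = 63; sign = (−1)^63 = -1.
(13|85)_J = -1 (Zolotarev's lemma cross-check).

-1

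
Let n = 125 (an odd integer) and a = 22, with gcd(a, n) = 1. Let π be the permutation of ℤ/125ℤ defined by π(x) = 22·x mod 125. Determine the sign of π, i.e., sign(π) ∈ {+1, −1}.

Start at x=3: 3 → 66 → 77 → 69 → 18 → 21 → 87 → … (one orbit).
4 cycles of lengths [100, 20, 4, 1].
125 − 4 = 121 transpositions; sign(π) = (−1)^121 = -1.

-1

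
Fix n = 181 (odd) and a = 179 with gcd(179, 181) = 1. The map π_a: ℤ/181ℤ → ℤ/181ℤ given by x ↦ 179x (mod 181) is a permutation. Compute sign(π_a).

-1

Orbit of 19 under x↦179x: [19, 143, 76, 29, 123, 116, 130]… (length divides ord_181(179)).
Cycle type of π: 180 + 1; total 2 cycles.
n − c = 181 − 2 = 179; sign = (−1)^179 = -1.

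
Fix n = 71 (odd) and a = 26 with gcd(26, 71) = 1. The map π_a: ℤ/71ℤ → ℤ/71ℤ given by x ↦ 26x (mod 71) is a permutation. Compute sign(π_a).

-1

Trace 41: π^k(41) = [41, 1, 26, 37, 39, 20, 23] for k=0..6.
6 cycles of lengths [14, 14, 14, 14, 14, 1].
n − c = 71 − 6 = 65; sign = (−1)^65 = -1.
(26|71)_J = -1 (Zolotarev's lemma cross-check).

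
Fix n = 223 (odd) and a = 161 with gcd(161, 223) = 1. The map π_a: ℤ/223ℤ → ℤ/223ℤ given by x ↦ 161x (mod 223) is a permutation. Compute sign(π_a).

Trace 215: π^k(215) = [215, 50, 22, 197, 51, 183, 27] for k=0..6.
2 cycles of lengths [222, 1].
n − c = 223 − 2 = 221; sign = (−1)^221 = -1.
The Jacobi symbol (161|223) = -1 (Zolotarev) agrees.

-1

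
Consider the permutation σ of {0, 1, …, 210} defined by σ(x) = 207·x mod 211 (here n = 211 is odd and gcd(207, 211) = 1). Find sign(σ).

Orbit of 197 under x↦207x: [197, 56, 198, 52, 3, 199, 48]… (length divides ord_211(207)).
Cycle lengths of π_207 on ℤ/211ℤ: [210, 1]; 2 cycles in total.
2 cycles on 211: each ℓ→(−1)^(ℓ−1), product (−1)^209 = -1.

-1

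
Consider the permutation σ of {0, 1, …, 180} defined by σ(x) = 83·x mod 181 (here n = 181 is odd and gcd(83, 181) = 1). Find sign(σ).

Start at x=46: 46 → 17 → 144 → 6 → 136 → 66 → 48 → … (one orbit).
The orbit structure of x ↦ 83x mod 181: 2 orbits of sizes [180, 1].
181 − 2 = 179 transpositions; sign(π) = (−1)^179 = -1.
Check: (83/181) = -1 by Zolotarev.

-1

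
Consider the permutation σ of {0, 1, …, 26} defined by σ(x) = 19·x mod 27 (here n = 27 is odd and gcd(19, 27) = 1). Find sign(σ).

+1

Trace 1: π^k(1) = [1, 19, 10] for k=0..2.
15 cycles of lengths [3, 3, 3, 3, 3, 3, 1, 1, 1, 1, 1, 1, 1, 1, 1].
With 15 cycles on 27 points, sign = (−1)^{27−15} = +1.
Via Zolotarev, sign(π_{19}) = (19|27) = +1.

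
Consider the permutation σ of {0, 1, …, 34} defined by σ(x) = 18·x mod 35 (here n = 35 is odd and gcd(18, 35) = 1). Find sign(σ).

-1

Start at x=16: 16 → 8 → 4 → 2 → 1 → 18 → 9 → … (one orbit).
Cycle lengths of π_18 on ℤ/35ℤ: [12, 12, 4, 3, 3, 1]; 6 cycles in total.
35 − 6 = 29 transpositions; sign(π) = (−1)^29 = -1.
The Jacobi symbol (18|35) = -1 (Zolotarev) agrees.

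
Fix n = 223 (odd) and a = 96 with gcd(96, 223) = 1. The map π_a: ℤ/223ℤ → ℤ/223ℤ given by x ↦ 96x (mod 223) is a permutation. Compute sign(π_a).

Start at x=171: 171 → 137 → 218 → 189 → 81 → 194 → 115 → … (one orbit).
The orbit structure of x ↦ 96x mod 223: 2 orbits of sizes [222, 1].
Σ(ℓ_i−1) = 223−2 = 221; sign = (−1)^221 = -1.

-1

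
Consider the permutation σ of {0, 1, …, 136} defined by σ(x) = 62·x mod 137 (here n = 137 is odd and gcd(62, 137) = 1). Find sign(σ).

-1

Orbit of 65 under x↦62x: [65, 57, 109, 45, 50, 86, 126]… (length divides ord_137(62)).
π_62 has 2 disjoint cycles with lengths [136, 1] on {0,…,136}.
2 cycles on 137: each ℓ→(−1)^(ℓ−1), product (−1)^135 = -1.
Zolotarev: (62|137) = -1, matching the cycle-count sign.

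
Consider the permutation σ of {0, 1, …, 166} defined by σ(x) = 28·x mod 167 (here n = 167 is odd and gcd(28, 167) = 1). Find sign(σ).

+1

Start at x=76: 76 → 124 → 132 → 22 → 115 → 47 → 147 → … (one orbit).
3 cycles of lengths [83, 83, 1].
3 cycles on 167: each ℓ→(−1)^(ℓ−1), product (−1)^164 = +1.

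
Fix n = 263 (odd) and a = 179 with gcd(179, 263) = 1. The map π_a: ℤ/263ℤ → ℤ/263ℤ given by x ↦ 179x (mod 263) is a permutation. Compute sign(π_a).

Orbit of 207 under x↦179x: [207, 233, 153, 35, 216, 3, 11]… (length divides ord_263(179)).
π_179 has 3 disjoint cycles with lengths [131, 131, 1] on {0,…,262}.
With 3 cycles on 263 points, sign = (−1)^{263−3} = +1.
The Jacobi symbol (179|263) = +1 (Zolotarev) agrees.

+1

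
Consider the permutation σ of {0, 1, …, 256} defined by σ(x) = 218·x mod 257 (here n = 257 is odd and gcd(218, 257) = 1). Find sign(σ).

-1

Start at x=224: 224 → 2 → 179 → 215 → 96 → 111 → 40 → … (one orbit).
Cycle lengths of π_218 on ℤ/257ℤ: [256, 1]; 2 cycles in total.
With 2 cycles on 257 points, sign = (−1)^{257−2} = -1.
Via Zolotarev, sign(π_{218}) = (218|257) = -1.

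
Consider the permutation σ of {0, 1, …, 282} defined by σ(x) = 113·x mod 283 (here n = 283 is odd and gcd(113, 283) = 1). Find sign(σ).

+1

Trace 89: π^k(89) = [89, 152, 196, 74, 155, 252, 176] for k=0..6.
Cycle type of π: 141×2 + 1; total 3 cycles.
3 cycles on 283: each ℓ→(−1)^(ℓ−1), product (−1)^280 = +1.
(113|283)_J = +1 (Zolotarev's lemma cross-check).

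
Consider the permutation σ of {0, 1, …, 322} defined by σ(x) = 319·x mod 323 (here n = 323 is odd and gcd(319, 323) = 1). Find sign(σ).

-1

Trace 16: π^k(16) = [16, 259, 256, 268, 220, 89, 290] for k=0..6.
14 cycles of lengths [36, 36, 36, 36, 36, 36, 36, 36, 18, 4, 4, 4, 4, 1].
14 cycles on 323: each ℓ→(−1)^(ℓ−1), product (−1)^309 = -1.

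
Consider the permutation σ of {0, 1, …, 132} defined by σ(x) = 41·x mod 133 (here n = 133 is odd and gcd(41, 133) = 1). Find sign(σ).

Trace 99: π^k(99) = [99, 69, 36, 13, 1, 41, 85] for k=0..6.
Cycle lengths of π_41 on ℤ/133ℤ: [18, 18, 18, 18, 18, 18, 18, 2, 2, 2, 1]; 11 cycles in total.
sign(π) = (−1)^{n − #cycles} = (−1)^{133−11} = (−1)^122 = +1.
Zolotarev: (41|133) = +1, matching the cycle-count sign.

+1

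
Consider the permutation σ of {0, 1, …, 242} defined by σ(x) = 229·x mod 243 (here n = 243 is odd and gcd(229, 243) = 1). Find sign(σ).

Trace 19: π^k(19) = [19, 220, 79, 109, 175, 223, 37] for k=0..6.
Cycle lengths of π_229 on ℤ/243ℤ: [81, 81, 27, 27, 9, 9, 3, 3, 1, 1, 1]; 11 cycles in total.
sign(π) = (−1)^{n − #cycles} = (−1)^{243−11} = (−1)^232 = +1.

+1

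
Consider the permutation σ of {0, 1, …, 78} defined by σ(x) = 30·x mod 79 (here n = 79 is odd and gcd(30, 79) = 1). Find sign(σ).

-1

Trace 11: π^k(11) = [11, 14, 25, 39, 64, 24, 9] for k=0..6.
Cycle lengths of π_30 on ℤ/79ℤ: [78, 1]; 2 cycles in total.
With 2 cycles on 79 points, sign = (−1)^{79−2} = -1.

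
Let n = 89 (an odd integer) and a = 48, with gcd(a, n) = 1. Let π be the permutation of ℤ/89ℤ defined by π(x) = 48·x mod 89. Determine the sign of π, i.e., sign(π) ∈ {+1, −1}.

-1

Orbit of 29 under x↦48x: [29, 57, 66, 53, 52, 4, 14]… (length divides ord_89(48)).
2 cycles of lengths [88, 1].
Σ(ℓ_i−1) = 89−2 = 87; sign = (−1)^87 = -1.
Check: (48/89) = -1 by Zolotarev.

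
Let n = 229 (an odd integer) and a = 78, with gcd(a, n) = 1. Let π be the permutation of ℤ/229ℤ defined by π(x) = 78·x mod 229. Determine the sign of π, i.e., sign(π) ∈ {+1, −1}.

+1

Trace 147: π^k(147) = [147, 16, 103, 19, 108, 180, 71] for k=0..6.
π_78 has 3 disjoint cycles with lengths [114, 114, 1] on {0,…,228}.
Σ(ℓ_i−1) = 229−3 = 226; sign = (−1)^226 = +1.
(78|229)_J = +1 (Zolotarev's lemma cross-check).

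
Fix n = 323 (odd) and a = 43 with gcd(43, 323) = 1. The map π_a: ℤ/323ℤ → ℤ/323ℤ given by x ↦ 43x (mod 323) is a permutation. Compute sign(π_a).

+1

Orbit of 251 under x↦43x: [251, 134, 271, 25, 106, 36, 256]… (length divides ord_323(43)).
π_43 has 9 disjoint cycles with lengths [72, 72, 72, 72, 9, 9, 8, 8, 1] on {0,…,322}.
Σ(ℓ_i−1) = 323−9 = 314; sign = (−1)^314 = +1.
Check: (43/323) = +1 by Zolotarev.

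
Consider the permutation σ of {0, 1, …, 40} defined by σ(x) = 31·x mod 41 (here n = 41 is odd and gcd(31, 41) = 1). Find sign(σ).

Orbit of 40 under x↦31x: [40, 10, 23, 16, 4, 1, 31]… (length divides ord_41(31)).
5 cycles of lengths [10, 10, 10, 10, 1].
sign(π) = (−1)^{n − #cycles} = (−1)^{41−5} = (−1)^36 = +1.
(31|41)_J = +1 (Zolotarev's lemma cross-check).

+1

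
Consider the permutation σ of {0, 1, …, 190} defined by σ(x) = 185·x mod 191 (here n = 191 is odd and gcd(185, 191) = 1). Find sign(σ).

-1

Orbit of 154 under x↦185x: [154, 31, 5, 161, 180, 66, 177]… (length divides ord_191(185)).
Decompose π into cycles: lengths [38, 38, 38, 38, 38, 1] (6 cycles, including the fixed point 0).
With 6 cycles on 191 points, sign = (−1)^{191−6} = -1.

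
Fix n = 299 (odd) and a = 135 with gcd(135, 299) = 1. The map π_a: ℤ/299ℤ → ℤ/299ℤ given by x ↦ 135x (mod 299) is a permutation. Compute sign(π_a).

+1

Trace 196: π^k(196) = [196, 148, 246, 21, 144, 5, 77] for k=0..6.
The orbit structure of x ↦ 135x mod 299: 11 orbits of sizes [44, 44, 44, 44, 44, 44, 22, 4, 4, 4, 1].
sign(π) = (−1)^{n − #cycles} = (−1)^{299−11} = (−1)^288 = +1.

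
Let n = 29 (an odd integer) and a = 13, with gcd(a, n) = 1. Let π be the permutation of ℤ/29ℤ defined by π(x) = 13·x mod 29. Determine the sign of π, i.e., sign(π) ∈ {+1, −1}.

+1

Orbit of 23 under x↦13x: [23, 9, 1, 13, 24, 22, 25]… (length divides ord_29(13)).
Cycle lengths of π_13 on ℤ/29ℤ: [14, 14, 1]; 3 cycles in total.
3 cycles on 29: each ℓ→(−1)^(ℓ−1), product (−1)^26 = +1.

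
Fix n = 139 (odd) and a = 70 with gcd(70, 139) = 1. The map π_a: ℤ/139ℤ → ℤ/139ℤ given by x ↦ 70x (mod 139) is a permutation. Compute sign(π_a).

-1

Orbit of 130 under x↦70x: [130, 65, 102, 51, 95, 117, 128]… (length divides ord_139(70)).
2 cycles of lengths [138, 1].
2 cycles on 139: each ℓ→(−1)^(ℓ−1), product (−1)^137 = -1.
(70|139)_J = -1 (Zolotarev's lemma cross-check).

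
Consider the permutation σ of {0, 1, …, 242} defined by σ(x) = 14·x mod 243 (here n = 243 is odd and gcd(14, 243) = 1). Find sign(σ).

-1

Trace 229: π^k(229) = [229, 47, 172, 221, 178, 62, 139] for k=0..6.
π_14 has 6 disjoint cycles with lengths [162, 54, 18, 6, 2, 1] on {0,…,242}.
6 cycles on 243: each ℓ→(−1)^(ℓ−1), product (−1)^237 = -1.
The Jacobi symbol (14|243) = -1 (Zolotarev) agrees.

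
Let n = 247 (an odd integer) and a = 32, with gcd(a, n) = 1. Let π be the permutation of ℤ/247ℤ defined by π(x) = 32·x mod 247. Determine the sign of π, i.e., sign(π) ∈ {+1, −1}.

+1

Trace 32: π^k(32) = [32, 36, 164, 61, 223, 220, 124] for k=0..6.
π_32 has 9 disjoint cycles with lengths [36, 36, 36, 36, 36, 36, 18, 12, 1] on {0,…,246}.
With 9 cycles on 247 points, sign = (−1)^{247−9} = +1.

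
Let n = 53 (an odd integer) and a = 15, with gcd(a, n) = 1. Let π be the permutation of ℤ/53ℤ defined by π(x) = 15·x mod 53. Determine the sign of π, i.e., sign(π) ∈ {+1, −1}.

+1

Start at x=1: 1 → 15 → 13 → 36 → 10 → 44 → 24 → … (one orbit).
π_15 has 5 disjoint cycles with lengths [13, 13, 13, 13, 1] on {0,…,52}.
sign(π) = (−1)^{n − #cycles} = (−1)^{53−5} = (−1)^48 = +1.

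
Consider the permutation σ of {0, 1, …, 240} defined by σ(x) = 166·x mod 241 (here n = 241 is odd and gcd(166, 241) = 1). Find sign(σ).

Orbit of 96 under x↦166x: [96, 30, 160, 50, 106, 3, 16]… (length divides ord_241(166)).
Cycle lengths of π_166 on ℤ/241ℤ: [120, 120, 1]; 3 cycles in total.
n − c = 241 − 3 = 238; sign = (−1)^238 = +1.

+1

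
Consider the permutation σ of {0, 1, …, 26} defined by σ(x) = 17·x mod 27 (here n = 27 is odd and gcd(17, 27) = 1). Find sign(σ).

-1

Trace 8: π^k(8) = [8, 1, 17, 19, 26, 10] for k=0..5.
π_17 has 8 disjoint cycles with lengths [6, 6, 6, 2, 2, 2, 2, 1] on {0,…,26}.
27 − 8 = 19 transpositions; sign(π) = (−1)^19 = -1.
Check: (17/27) = -1 by Zolotarev.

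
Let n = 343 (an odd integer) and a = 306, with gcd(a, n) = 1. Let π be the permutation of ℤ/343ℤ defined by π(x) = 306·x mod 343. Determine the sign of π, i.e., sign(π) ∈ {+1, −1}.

Start at x=279: 279 → 310 → 192 → 99 → 110 → 46 → 13 → … (one orbit).
Cycle type of π: 294 + 42 + 6 + 1; total 4 cycles.
n − c = 343 − 4 = 339; sign = (−1)^339 = -1.
Zolotarev: (306|343) = -1, matching the cycle-count sign.

-1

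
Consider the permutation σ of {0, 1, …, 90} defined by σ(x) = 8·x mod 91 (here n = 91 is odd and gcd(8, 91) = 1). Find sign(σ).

Orbit of 64 under x↦8x: [64, 57, 1, 8]… (length divides ord_91(8)).
Cycle type of π: 4×21 + 1×7; total 28 cycles.
Σ(ℓ_i−1) = 91−28 = 63; sign = (−1)^63 = -1.

-1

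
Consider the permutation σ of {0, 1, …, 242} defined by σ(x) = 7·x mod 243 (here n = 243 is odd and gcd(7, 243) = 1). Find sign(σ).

+1

Trace 139: π^k(139) = [139, 1, 7, 49, 100, 214, 40] for k=0..6.
11 cycles of lengths [81, 81, 27, 27, 9, 9, 3, 3, 1, 1, 1].
243 − 11 = 232 transpositions; sign(π) = (−1)^232 = +1.
Via Zolotarev, sign(π_{7}) = (7|243) = +1.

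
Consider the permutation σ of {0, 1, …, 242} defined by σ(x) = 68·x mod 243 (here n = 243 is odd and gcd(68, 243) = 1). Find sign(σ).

-1

Trace 74: π^k(74) = [74, 172, 32, 232, 224, 166, 110] for k=0..6.
π_68 has 6 disjoint cycles with lengths [162, 54, 18, 6, 2, 1] on {0,…,242}.
Σ(ℓ_i−1) = 243−6 = 237; sign = (−1)^237 = -1.
Via Zolotarev, sign(π_{68}) = (68|243) = -1.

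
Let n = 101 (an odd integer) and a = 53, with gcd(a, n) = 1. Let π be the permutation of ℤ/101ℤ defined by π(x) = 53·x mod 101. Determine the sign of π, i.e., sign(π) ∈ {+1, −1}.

-1

Start at x=17: 17 → 93 → 81 → 51 → 77 → 41 → 52 → … (one orbit).
Decompose π into cycles: lengths [100, 1] (2 cycles, including the fixed point 0).
101 − 2 = 99 transpositions; sign(π) = (−1)^99 = -1.
(53|101)_J = -1 (Zolotarev's lemma cross-check).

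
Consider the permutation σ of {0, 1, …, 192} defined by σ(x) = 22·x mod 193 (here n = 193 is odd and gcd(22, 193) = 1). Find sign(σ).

-1

Trace 101: π^k(101) = [101, 99, 55, 52, 179, 78, 172] for k=0..6.
π_22 has 2 disjoint cycles with lengths [192, 1] on {0,…,192}.
With 2 cycles on 193 points, sign = (−1)^{193−2} = -1.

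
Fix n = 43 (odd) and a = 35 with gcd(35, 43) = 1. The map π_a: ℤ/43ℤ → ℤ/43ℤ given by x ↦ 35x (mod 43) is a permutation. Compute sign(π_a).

+1

Trace 41: π^k(41) = [41, 16, 1, 35, 21, 4, 11] for k=0..6.
Cycle type of π: 7×6 + 1; total 7 cycles.
7 cycles on 43: each ℓ→(−1)^(ℓ−1), product (−1)^36 = +1.
Check: (35/43) = +1 by Zolotarev.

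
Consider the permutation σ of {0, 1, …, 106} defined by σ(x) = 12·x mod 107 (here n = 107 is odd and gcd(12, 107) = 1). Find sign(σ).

+1

Trace 39: π^k(39) = [39, 40, 52, 89, 105, 83, 33] for k=0..6.
Cycle type of π: 53×2 + 1; total 3 cycles.
With 3 cycles on 107 points, sign = (−1)^{107−3} = +1.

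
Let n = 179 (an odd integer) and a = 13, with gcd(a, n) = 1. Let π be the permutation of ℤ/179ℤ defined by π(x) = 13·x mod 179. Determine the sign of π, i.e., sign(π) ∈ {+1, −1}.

Start at x=177: 177 → 153 → 20 → 81 → 158 → 85 → 31 → … (one orbit).
3 cycles of lengths [89, 89, 1].
3 cycles on 179: each ℓ→(−1)^(ℓ−1), product (−1)^176 = +1.
Via Zolotarev, sign(π_{13}) = (13|179) = +1.

+1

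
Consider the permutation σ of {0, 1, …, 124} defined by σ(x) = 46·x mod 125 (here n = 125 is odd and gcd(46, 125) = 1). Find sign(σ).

Trace 81: π^k(81) = [81, 101, 21, 91, 61, 56, 76] for k=0..6.
Decompose π into cycles: lengths [25, 25, 25, 25, 5, 5, 5, 5, 1, 1, 1, 1, 1] (13 cycles, including the fixed point 0).
13 cycles on 125: each ℓ→(−1)^(ℓ−1), product (−1)^112 = +1.

+1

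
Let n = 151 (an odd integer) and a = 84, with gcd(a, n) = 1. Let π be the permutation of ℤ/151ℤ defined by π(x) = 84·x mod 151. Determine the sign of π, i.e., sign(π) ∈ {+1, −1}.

+1

Trace 81: π^k(81) = [81, 9, 1, 84, 110, 29, 20] for k=0..6.
7 cycles of lengths [25, 25, 25, 25, 25, 25, 1].
With 7 cycles on 151 points, sign = (−1)^{151−7} = +1.
Via Zolotarev, sign(π_{84}) = (84|151) = +1.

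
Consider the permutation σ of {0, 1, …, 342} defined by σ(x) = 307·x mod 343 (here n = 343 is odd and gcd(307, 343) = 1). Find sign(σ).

Trace 127: π^k(127) = [127, 230, 295, 13, 218, 41, 239] for k=0..6.
Cycle type of π: 98×3 + 14×3 + 2×3 + 1; total 10 cycles.
n − c = 343 − 10 = 333; sign = (−1)^333 = -1.
The Jacobi symbol (307|343) = -1 (Zolotarev) agrees.

-1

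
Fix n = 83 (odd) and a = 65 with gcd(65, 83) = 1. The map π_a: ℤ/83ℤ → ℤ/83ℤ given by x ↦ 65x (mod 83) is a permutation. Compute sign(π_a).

+1

Orbit of 38 under x↦65x: [38, 63, 28, 77, 25, 48, 49]… (length divides ord_83(65)).
Cycle type of π: 41×2 + 1; total 3 cycles.
3 cycles on 83: each ℓ→(−1)^(ℓ−1), product (−1)^80 = +1.
Zolotarev: (65|83) = +1, matching the cycle-count sign.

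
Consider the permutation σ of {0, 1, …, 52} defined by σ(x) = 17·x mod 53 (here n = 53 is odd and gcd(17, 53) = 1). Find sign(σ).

Start at x=25: 25 → 1 → 17 → 24 → 37 → 46 → 40 → … (one orbit).
The orbit structure of x ↦ 17x mod 53: 3 orbits of sizes [26, 26, 1].
sign(π) = (−1)^{n − #cycles} = (−1)^{53−3} = (−1)^50 = +1.
Zolotarev: (17|53) = +1, matching the cycle-count sign.

+1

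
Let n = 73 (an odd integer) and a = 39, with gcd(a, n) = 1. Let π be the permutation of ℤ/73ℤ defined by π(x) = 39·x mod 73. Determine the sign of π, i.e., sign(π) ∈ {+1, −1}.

Trace 7: π^k(7) = [7, 54, 62, 9, 59, 38, 22] for k=0..6.
The orbit structure of x ↦ 39x mod 73: 2 orbits of sizes [72, 1].
With 2 cycles on 73 points, sign = (−1)^{73−2} = -1.
Check: (39/73) = -1 by Zolotarev.

-1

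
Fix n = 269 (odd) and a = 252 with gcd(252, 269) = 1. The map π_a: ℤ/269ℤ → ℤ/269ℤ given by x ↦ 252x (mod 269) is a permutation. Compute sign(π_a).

-1

Start at x=43: 43 → 76 → 53 → 175 → 253 → 3 → 218 → … (one orbit).
2 cycles of lengths [268, 1].
With 2 cycles on 269 points, sign = (−1)^{269−2} = -1.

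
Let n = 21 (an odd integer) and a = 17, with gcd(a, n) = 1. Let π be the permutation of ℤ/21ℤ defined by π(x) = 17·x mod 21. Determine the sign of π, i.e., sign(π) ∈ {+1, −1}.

Orbit of 16 under x↦17x: [16, 20, 4, 5, 1, 17]… (length divides ord_21(17)).
5 cycles of lengths [6, 6, 6, 2, 1].
With 5 cycles on 21 points, sign = (−1)^{21−5} = +1.
Via Zolotarev, sign(π_{17}) = (17|21) = +1.

+1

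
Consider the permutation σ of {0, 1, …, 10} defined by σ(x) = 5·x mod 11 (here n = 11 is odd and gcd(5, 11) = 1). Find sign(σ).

Trace 5: π^k(5) = [5, 3, 4, 9, 1] for k=0..4.
The orbit structure of x ↦ 5x mod 11: 3 orbits of sizes [5, 5, 1].
With 3 cycles on 11 points, sign = (−1)^{11−3} = +1.

+1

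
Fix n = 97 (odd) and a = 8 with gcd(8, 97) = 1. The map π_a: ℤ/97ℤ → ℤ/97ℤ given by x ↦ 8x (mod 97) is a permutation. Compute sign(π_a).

+1

Orbit of 96 under x↦8x: [96, 89, 33, 70, 75, 18, 47]… (length divides ord_97(8)).
Cycle type of π: 16×6 + 1; total 7 cycles.
sign(π) = (−1)^{n − #cycles} = (−1)^{97−7} = (−1)^90 = +1.
The Jacobi symbol (8|97) = +1 (Zolotarev) agrees.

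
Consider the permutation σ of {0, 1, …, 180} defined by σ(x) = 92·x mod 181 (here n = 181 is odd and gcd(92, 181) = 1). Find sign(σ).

Trace 73: π^k(73) = [73, 19, 119, 88, 132, 17, 116] for k=0..6.
The orbit structure of x ↦ 92x mod 181: 6 orbits of sizes [36, 36, 36, 36, 36, 1].
With 6 cycles on 181 points, sign = (−1)^{181−6} = -1.
Zolotarev: (92|181) = -1, matching the cycle-count sign.

-1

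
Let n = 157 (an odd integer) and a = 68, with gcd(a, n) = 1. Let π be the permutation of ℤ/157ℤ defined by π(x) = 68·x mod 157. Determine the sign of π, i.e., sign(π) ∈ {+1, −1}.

Start at x=115: 115 → 127 → 1 → 68 → 71 → 118 → 17 → … (one orbit).
Decompose π into cycles: lengths [78, 78, 1] (3 cycles, including the fixed point 0).
With 3 cycles on 157 points, sign = (−1)^{157−3} = +1.
Via Zolotarev, sign(π_{68}) = (68|157) = +1.

+1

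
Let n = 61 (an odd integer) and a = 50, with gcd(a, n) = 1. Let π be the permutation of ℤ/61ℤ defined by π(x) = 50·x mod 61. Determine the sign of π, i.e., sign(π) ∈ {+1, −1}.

Trace 50: π^k(50) = [50, 60, 11, 1] for k=0..3.
Cycle lengths of π_50 on ℤ/61ℤ: [4, 4, 4, 4, 4, 4, 4, 4, 4, 4, 4, 4, 4, 4, 4, 1]; 16 cycles in total.
With 16 cycles on 61 points, sign = (−1)^{61−16} = -1.
Check: (50/61) = -1 by Zolotarev.

-1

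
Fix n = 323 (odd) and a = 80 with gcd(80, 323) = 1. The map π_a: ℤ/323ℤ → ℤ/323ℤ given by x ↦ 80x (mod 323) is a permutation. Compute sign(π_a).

Orbit of 290 under x↦80x: [290, 267, 42, 130, 64, 275, 36]… (length divides ord_323(80)).
Cycle lengths of π_80 on ℤ/323ℤ: [144, 144, 16, 9, 9, 1]; 6 cycles in total.
Σ(ℓ_i−1) = 323−6 = 317; sign = (−1)^317 = -1.
The Jacobi symbol (80|323) = -1 (Zolotarev) agrees.

-1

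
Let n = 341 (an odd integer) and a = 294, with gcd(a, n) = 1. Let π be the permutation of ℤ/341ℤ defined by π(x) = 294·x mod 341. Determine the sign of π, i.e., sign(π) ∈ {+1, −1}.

+1

Start at x=178: 178 → 159 → 29 → 1 → 294 → 163 → 182 → … (one orbit).
Cycle lengths of π_294 on ℤ/341ℤ: [10, 10, 10, 10, 10, 10, 10, 10, 10, 10, 10, 10, 10, 10, 10, 10, 10, 10, 10, 10, 10, 10, 10, 10, 10, 10, 10, 10, 10, 10, 10, 10, 10, 10, 1]; 35 cycles in total.
With 35 cycles on 341 points, sign = (−1)^{341−35} = +1.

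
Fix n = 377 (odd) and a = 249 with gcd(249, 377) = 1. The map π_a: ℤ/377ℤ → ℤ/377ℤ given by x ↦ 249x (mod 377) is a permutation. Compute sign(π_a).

Trace 376: π^k(376) = [376, 128, 204, 278, 231, 215, 1] for k=0..6.
37 cycles of lengths [12, 12, 12, 12, 12, 12, 12, 12, 12, 12, 12, 12, 12, 12, 12, 12, 12, 12, 12, 12, 12, 12, 12, 12, 12, 12, 12, 12, 12, 4, 4, 4, 4, 4, 4, 4, 1].
n − c = 377 − 37 = 340; sign = (−1)^340 = +1.

+1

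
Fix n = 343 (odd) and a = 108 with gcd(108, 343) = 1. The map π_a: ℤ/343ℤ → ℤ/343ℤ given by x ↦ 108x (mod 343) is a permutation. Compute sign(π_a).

Trace 264: π^k(264) = [264, 43, 185, 86, 27, 172, 54] for k=0..6.
π_108 has 4 disjoint cycles with lengths [294, 42, 6, 1] on {0,…,342}.
sign(π) = (−1)^{n − #cycles} = (−1)^{343−4} = (−1)^339 = -1.

-1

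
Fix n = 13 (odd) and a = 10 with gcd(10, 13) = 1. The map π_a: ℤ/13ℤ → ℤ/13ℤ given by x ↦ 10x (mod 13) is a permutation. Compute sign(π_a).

+1

Start at x=3: 3 → 4 → 1 → 10 → 9 → 12 → 3 (one orbit).
3 cycles of lengths [6, 6, 1].
3 cycles on 13: each ℓ→(−1)^(ℓ−1), product (−1)^10 = +1.
Zolotarev: (10|13) = +1, matching the cycle-count sign.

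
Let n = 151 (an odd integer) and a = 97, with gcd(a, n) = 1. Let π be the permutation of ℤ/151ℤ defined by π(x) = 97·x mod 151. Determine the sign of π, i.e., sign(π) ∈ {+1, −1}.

+1

Trace 58: π^k(58) = [58, 39, 8, 21, 74, 81, 5] for k=0..6.
3 cycles of lengths [75, 75, 1].
n − c = 151 − 3 = 148; sign = (−1)^148 = +1.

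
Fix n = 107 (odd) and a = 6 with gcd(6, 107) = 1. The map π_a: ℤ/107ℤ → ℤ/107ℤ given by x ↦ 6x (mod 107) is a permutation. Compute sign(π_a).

Start at x=92: 92 → 17 → 102 → 77 → 34 → 97 → 47 → … (one orbit).
The orbit structure of x ↦ 6x mod 107: 2 orbits of sizes [106, 1].
Σ(ℓ_i−1) = 107−2 = 105; sign = (−1)^105 = -1.

-1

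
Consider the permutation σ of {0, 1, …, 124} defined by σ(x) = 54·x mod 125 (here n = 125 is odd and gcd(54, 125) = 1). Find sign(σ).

+1

Trace 66: π^k(66) = [66, 64, 81, 124, 71, 84, 36] for k=0..6.
π_54 has 7 disjoint cycles with lengths [50, 50, 10, 10, 2, 2, 1] on {0,…,124}.
Σ(ℓ_i−1) = 125−7 = 118; sign = (−1)^118 = +1.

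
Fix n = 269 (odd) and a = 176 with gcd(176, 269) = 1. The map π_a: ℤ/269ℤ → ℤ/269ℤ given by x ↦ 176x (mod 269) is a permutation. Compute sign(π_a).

+1

Start at x=13: 13 → 136 → 264 → 196 → 64 → 235 → 203 → … (one orbit).
Cycle lengths of π_176 on ℤ/269ℤ: [134, 134, 1]; 3 cycles in total.
n − c = 269 − 3 = 266; sign = (−1)^266 = +1.
Zolotarev: (176|269) = +1, matching the cycle-count sign.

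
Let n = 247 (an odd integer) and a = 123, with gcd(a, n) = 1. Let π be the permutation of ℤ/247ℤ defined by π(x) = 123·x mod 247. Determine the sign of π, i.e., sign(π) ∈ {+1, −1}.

-1

Orbit of 216 under x↦123x: [216, 139, 54, 220, 137, 55, 96]… (length divides ord_247(123)).
The orbit structure of x ↦ 123x mod 247: 10 orbits of sizes [36, 36, 36, 36, 36, 36, 12, 9, 9, 1].
Σ(ℓ_i−1) = 247−10 = 237; sign = (−1)^237 = -1.
The Jacobi symbol (123|247) = -1 (Zolotarev) agrees.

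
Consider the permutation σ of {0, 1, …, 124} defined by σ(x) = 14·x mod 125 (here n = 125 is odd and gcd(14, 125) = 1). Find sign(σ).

Trace 1: π^k(1) = [1, 14, 71, 119, 41, 74, 36] for k=0..6.
π_14 has 7 disjoint cycles with lengths [50, 50, 10, 10, 2, 2, 1] on {0,…,124}.
Σ(ℓ_i−1) = 125−7 = 118; sign = (−1)^118 = +1.
Via Zolotarev, sign(π_{14}) = (14|125) = +1.

+1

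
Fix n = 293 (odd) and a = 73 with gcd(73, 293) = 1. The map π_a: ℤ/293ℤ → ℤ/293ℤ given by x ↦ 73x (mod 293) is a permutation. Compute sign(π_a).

+1

Trace 54: π^k(54) = [54, 133, 40, 283, 149, 36, 284] for k=0..6.
Cycle lengths of π_73 on ℤ/293ℤ: [73, 73, 73, 73, 1]; 5 cycles in total.
5 cycles on 293: each ℓ→(−1)^(ℓ−1), product (−1)^288 = +1.
(73|293)_J = +1 (Zolotarev's lemma cross-check).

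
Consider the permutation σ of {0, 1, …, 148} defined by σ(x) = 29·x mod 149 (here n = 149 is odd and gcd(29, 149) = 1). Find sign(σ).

+1

Orbit of 107 under x↦29x: [107, 123, 140, 37, 30, 125, 49]… (length divides ord_149(29)).
Cycle type of π: 37×4 + 1; total 5 cycles.
With 5 cycles on 149 points, sign = (−1)^{149−5} = +1.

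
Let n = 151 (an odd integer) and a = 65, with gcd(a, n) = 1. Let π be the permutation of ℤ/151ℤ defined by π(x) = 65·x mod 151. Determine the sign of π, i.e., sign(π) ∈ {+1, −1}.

Orbit of 50 under x↦65x: [50, 79, 1, 65, 148, 107, 9]… (length divides ord_151(65)).
Cycle type of π: 50×3 + 1; total 4 cycles.
sign(π) = (−1)^{n − #cycles} = (−1)^{151−4} = (−1)^147 = -1.
The Jacobi symbol (65|151) = -1 (Zolotarev) agrees.

-1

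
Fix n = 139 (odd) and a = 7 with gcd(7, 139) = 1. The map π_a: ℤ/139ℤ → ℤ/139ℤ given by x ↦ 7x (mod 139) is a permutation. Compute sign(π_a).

Start at x=29: 29 → 64 → 31 → 78 → 129 → 69 → 66 → … (one orbit).
Cycle lengths of π_7 on ℤ/139ℤ: [69, 69, 1]; 3 cycles in total.
139 − 3 = 136 transpositions; sign(π) = (−1)^136 = +1.

+1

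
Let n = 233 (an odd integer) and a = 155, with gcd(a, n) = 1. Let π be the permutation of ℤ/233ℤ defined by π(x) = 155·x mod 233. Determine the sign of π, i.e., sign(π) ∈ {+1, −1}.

-1

Trace 112: π^k(112) = [112, 118, 116, 39, 220, 82, 128] for k=0..6.
Cycle type of π: 232 + 1; total 2 cycles.
sign(π) = (−1)^{n − #cycles} = (−1)^{233−2} = (−1)^231 = -1.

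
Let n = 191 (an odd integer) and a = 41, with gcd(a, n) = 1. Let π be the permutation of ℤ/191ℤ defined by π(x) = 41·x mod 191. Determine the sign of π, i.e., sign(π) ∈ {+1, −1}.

-1

Orbit of 122 under x↦41x: [122, 36, 139, 160, 66, 32, 166]… (length divides ord_191(41)).
6 cycles of lengths [38, 38, 38, 38, 38, 1].
n − c = 191 − 6 = 185; sign = (−1)^185 = -1.
Check: (41/191) = -1 by Zolotarev.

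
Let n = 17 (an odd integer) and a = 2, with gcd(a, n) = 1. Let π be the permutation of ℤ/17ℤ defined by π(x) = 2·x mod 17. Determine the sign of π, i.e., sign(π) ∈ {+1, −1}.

Orbit of 8 under x↦2x: [8, 16, 15, 13, 9, 1, 2]… (length divides ord_17(2)).
3 cycles of lengths [8, 8, 1].
3 cycles on 17: each ℓ→(−1)^(ℓ−1), product (−1)^14 = +1.
Zolotarev: (2|17) = +1, matching the cycle-count sign.

+1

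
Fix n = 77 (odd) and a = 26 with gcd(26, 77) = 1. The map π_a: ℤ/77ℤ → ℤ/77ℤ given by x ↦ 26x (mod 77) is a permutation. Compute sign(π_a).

Trace 60: π^k(60) = [60, 20, 58, 45, 15, 5, 53] for k=0..6.
Cycle lengths of π_26 on ℤ/77ℤ: [30, 30, 6, 5, 5, 1]; 6 cycles in total.
6 cycles on 77: each ℓ→(−1)^(ℓ−1), product (−1)^71 = -1.
Check: (26/77) = -1 by Zolotarev.

-1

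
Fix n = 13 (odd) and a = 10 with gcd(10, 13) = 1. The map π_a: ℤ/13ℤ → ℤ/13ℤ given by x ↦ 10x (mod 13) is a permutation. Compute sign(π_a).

Orbit of 10 under x↦10x: [10, 9, 12, 3, 4, 1]… (length divides ord_13(10)).
Cycle type of π: 6×2 + 1; total 3 cycles.
13 − 3 = 10 transpositions; sign(π) = (−1)^10 = +1.
The Jacobi symbol (10|13) = +1 (Zolotarev) agrees.

+1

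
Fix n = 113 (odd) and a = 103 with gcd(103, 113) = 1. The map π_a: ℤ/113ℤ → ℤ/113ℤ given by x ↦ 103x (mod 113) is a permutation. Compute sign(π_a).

-1

Start at x=73: 73 → 61 → 68 → 111 → 20 → 26 → 79 → … (one orbit).
Decompose π into cycles: lengths [112, 1] (2 cycles, including the fixed point 0).
2 cycles on 113: each ℓ→(−1)^(ℓ−1), product (−1)^111 = -1.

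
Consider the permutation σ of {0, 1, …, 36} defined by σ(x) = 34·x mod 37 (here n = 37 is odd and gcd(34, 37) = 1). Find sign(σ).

+1

Orbit of 16 under x↦34x: [16, 26, 33, 12, 1, 34, 9]… (length divides ord_37(34)).
5 cycles of lengths [9, 9, 9, 9, 1].
5 cycles on 37: each ℓ→(−1)^(ℓ−1), product (−1)^32 = +1.
Zolotarev: (34|37) = +1, matching the cycle-count sign.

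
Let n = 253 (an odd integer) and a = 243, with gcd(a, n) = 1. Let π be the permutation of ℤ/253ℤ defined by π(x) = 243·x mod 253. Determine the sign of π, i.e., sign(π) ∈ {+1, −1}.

+1

Start at x=243: 243 → 100 → 12 → 133 → 188 → 144 → 78 → … (one orbit).
33 cycles of lengths [11, 11, 11, 11, 11, 11, 11, 11, 11, 11, 11, 11, 11, 11, 11, 11, 11, 11, 11, 11, 11, 11, 1, 1, 1, 1, 1, 1, 1, 1, 1, 1, 1].
With 33 cycles on 253 points, sign = (−1)^{253−33} = +1.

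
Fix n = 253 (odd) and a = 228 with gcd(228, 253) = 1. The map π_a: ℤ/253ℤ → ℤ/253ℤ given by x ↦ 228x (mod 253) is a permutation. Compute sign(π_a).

+1

Trace 100: π^k(100) = [100, 30, 9, 28, 59, 43, 190] for k=0..6.
π_228 has 5 disjoint cycles with lengths [110, 110, 22, 10, 1] on {0,…,252}.
n − c = 253 − 5 = 248; sign = (−1)^248 = +1.
(228|253)_J = +1 (Zolotarev's lemma cross-check).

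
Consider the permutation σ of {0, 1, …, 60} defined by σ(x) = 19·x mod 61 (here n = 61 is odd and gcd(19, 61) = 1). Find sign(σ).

Start at x=3: 3 → 57 → 46 → 20 → 14 → 22 → 52 → … (one orbit).
Cycle type of π: 30×2 + 1; total 3 cycles.
With 3 cycles on 61 points, sign = (−1)^{61−3} = +1.
(19|61)_J = +1 (Zolotarev's lemma cross-check).

+1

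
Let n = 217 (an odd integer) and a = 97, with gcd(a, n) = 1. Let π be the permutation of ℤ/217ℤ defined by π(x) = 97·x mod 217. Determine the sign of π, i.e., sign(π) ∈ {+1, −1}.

-1

Trace 202: π^k(202) = [202, 64, 132, 1, 97, 78, 188] for k=0..6.
28 cycles of lengths [10, 10, 10, 10, 10, 10, 10, 10, 10, 10, 10, 10, 10, 10, 10, 10, 10, 10, 5, 5, 5, 5, 5, 5, 2, 2, 2, 1].
28 cycles on 217: each ℓ→(−1)^(ℓ−1), product (−1)^189 = -1.
Zolotarev: (97|217) = -1, matching the cycle-count sign.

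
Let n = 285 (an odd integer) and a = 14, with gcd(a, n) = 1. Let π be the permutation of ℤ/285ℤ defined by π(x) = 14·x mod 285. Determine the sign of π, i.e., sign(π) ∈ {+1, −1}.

Start at x=29: 29 → 121 → 269 → 61 → 284 → 271 → 89 → … (one orbit).
π_14 has 23 disjoint cycles with lengths [18, 18, 18, 18, 18, 18, 18, 18, 18, 18, 18, 18, 18, 18, 18, 2, 2, 2, 2, 2, 2, 2, 1] on {0,…,284}.
n − c = 285 − 23 = 262; sign = (−1)^262 = +1.
(14|285)_J = +1 (Zolotarev's lemma cross-check).

+1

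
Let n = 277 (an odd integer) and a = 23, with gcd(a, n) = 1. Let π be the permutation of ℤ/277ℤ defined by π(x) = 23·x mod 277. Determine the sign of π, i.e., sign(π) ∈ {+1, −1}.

+1

Start at x=190: 190 → 215 → 236 → 165 → 194 → 30 → 136 → … (one orbit).
Cycle lengths of π_23 on ℤ/277ℤ: [69, 69, 69, 69, 1]; 5 cycles in total.
277 − 5 = 272 transpositions; sign(π) = (−1)^272 = +1.
Via Zolotarev, sign(π_{23}) = (23|277) = +1.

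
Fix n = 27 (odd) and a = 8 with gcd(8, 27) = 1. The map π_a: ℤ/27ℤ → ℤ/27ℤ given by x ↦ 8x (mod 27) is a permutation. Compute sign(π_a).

-1

Trace 1: π^k(1) = [1, 8, 10, 26, 19, 17] for k=0..5.
8 cycles of lengths [6, 6, 6, 2, 2, 2, 2, 1].
With 8 cycles on 27 points, sign = (−1)^{27−8} = -1.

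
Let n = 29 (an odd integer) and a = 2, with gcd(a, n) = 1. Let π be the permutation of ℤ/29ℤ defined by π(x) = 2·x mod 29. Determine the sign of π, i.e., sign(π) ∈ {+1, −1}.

Start at x=22: 22 → 15 → 1 → 2 → 4 → 8 → 16 → … (one orbit).
2 cycles of lengths [28, 1].
2 cycles on 29: each ℓ→(−1)^(ℓ−1), product (−1)^27 = -1.

-1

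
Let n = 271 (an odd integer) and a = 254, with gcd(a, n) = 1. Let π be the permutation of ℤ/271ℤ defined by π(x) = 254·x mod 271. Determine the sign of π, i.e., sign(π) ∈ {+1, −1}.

Orbit of 197 under x↦254x: [197, 174, 23, 151, 143, 8, 135]… (length divides ord_271(254)).
2 cycles of lengths [270, 1].
n − c = 271 − 2 = 269; sign = (−1)^269 = -1.
The Jacobi symbol (254|271) = -1 (Zolotarev) agrees.

-1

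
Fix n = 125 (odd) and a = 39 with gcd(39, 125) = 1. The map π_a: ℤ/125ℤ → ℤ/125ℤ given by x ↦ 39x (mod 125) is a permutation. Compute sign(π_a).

Trace 31: π^k(31) = [31, 84, 26, 14, 46, 44, 91] for k=0..6.
The orbit structure of x ↦ 39x mod 125: 7 orbits of sizes [50, 50, 10, 10, 2, 2, 1].
Σ(ℓ_i−1) = 125−7 = 118; sign = (−1)^118 = +1.
Check: (39/125) = +1 by Zolotarev.

+1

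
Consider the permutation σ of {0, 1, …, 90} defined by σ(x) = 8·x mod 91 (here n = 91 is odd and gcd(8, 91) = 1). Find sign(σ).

-1

Trace 1: π^k(1) = [1, 8, 64, 57] for k=0..3.
The orbit structure of x ↦ 8x mod 91: 28 orbits of sizes [4, 4, 4, 4, 4, 4, 4, 4, 4, 4, 4, 4, 4, 4, 4, 4, 4, 4, 4, 4, 4, 1, 1, 1, 1, 1, 1, 1].
91 − 28 = 63 transpositions; sign(π) = (−1)^63 = -1.
Via Zolotarev, sign(π_{8}) = (8|91) = -1.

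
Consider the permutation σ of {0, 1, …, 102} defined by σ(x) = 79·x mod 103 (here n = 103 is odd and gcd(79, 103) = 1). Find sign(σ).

Start at x=93: 93 → 34 → 8 → 14 → 76 → 30 → 1 → … (one orbit).
Decompose π into cycles: lengths [17, 17, 17, 17, 17, 17, 1] (7 cycles, including the fixed point 0).
With 7 cycles on 103 points, sign = (−1)^{103−7} = +1.
Via Zolotarev, sign(π_{79}) = (79|103) = +1.

+1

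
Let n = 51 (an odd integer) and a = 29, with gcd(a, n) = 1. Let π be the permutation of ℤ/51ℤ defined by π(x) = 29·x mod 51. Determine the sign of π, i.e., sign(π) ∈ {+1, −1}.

Orbit of 16 under x↦29x: [16, 5, 43, 23, 4, 14, 49]… (length divides ord_51(29)).
5 cycles of lengths [16, 16, 16, 2, 1].
51 − 5 = 46 transpositions; sign(π) = (−1)^46 = +1.

+1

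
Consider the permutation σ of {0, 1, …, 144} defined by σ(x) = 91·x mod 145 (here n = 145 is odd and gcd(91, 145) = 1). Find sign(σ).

Orbit of 36 under x↦91x: [36, 86, 141, 71, 81, 121, 136]… (length divides ord_145(91)).
Cycle lengths of π_91 on ℤ/145ℤ: [14, 14, 14, 14, 14, 14, 14, 14, 14, 14, 1, 1, 1, 1, 1]; 15 cycles in total.
sign(π) = (−1)^{n − #cycles} = (−1)^{145−15} = (−1)^130 = +1.
Check: (91/145) = +1 by Zolotarev.

+1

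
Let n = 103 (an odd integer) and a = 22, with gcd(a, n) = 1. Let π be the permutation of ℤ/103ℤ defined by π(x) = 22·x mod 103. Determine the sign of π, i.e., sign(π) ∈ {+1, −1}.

Orbit of 89 under x↦22x: [89, 1, 22, 72, 39, 34, 27]… (length divides ord_103(22)).
Cycle lengths of π_22 on ℤ/103ℤ: [34, 34, 34, 1]; 4 cycles in total.
With 4 cycles on 103 points, sign = (−1)^{103−4} = -1.
The Jacobi symbol (22|103) = -1 (Zolotarev) agrees.

-1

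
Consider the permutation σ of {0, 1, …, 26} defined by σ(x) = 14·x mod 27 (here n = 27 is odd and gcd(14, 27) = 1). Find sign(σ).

-1

Orbit of 14 under x↦14x: [14, 7, 17, 22, 11, 19, 23]… (length divides ord_27(14)).
Cycle lengths of π_14 on ℤ/27ℤ: [18, 6, 2, 1]; 4 cycles in total.
4 cycles on 27: each ℓ→(−1)^(ℓ−1), product (−1)^23 = -1.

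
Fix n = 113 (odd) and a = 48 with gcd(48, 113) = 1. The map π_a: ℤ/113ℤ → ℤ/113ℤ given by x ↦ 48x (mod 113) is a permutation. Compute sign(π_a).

Start at x=48: 48 → 44 → 78 → 15 → 42 → 95 → 40 → … (one orbit).
Decompose π into cycles: lengths [16, 16, 16, 16, 16, 16, 16, 1] (8 cycles, including the fixed point 0).
sign(π) = (−1)^{n − #cycles} = (−1)^{113−8} = (−1)^105 = -1.
The Jacobi symbol (48|113) = -1 (Zolotarev) agrees.

-1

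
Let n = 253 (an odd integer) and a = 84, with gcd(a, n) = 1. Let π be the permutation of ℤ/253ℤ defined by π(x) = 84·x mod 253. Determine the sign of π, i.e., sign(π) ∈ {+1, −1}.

Trace 175: π^k(175) = [175, 26, 160, 31, 74, 144, 205] for k=0..6.
5 cycles of lengths [110, 110, 22, 10, 1].
253 − 5 = 248 transpositions; sign(π) = (−1)^248 = +1.

+1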